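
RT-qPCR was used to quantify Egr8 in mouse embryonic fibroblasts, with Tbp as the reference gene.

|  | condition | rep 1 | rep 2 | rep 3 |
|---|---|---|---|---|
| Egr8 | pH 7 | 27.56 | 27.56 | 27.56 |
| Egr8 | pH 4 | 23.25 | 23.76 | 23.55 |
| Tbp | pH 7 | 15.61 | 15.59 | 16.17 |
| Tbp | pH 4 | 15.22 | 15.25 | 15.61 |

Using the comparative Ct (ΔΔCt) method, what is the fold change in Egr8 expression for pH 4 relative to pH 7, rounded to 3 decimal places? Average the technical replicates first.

Mean Ct: Egr8 pH 7 27.560; Egr8 pH 4 23.520; Tbp pH 7 15.790; Tbp pH 4 15.360
ΔCt(pH 7) = 27.560 − 15.790 = 11.770
ΔCt(pH 4) = 23.520 − 15.360 = 8.160
ΔΔCt = 8.160 − 11.770 = -3.610
Fold change = 2^(−(-3.610)) = 2^3.610 = 12.2101

12.210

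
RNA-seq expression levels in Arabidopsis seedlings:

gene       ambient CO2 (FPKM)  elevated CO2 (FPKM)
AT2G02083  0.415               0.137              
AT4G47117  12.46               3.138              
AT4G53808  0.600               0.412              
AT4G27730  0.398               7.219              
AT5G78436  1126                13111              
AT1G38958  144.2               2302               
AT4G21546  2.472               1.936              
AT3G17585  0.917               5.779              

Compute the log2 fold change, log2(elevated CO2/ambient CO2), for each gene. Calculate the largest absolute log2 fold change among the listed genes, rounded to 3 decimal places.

log2(0.137/0.415) = -1.599  (AT2G02083)
log2(3.138/12.46) = -1.989  (AT4G47117)
log2(0.412/0.600) = -0.542  (AT4G53808)
log2(7.219/0.398) = 4.181  (AT4G27730)
log2(13111/1126) = 3.541  (AT5G78436)
log2(2302/144.2) = 3.997  (AT1G38958)
log2(1.936/2.472) = -0.353  (AT4G21546)
log2(5.779/0.917) = 2.656  (AT3G17585)
The largest magnitude belongs to AT4G27730.

4.181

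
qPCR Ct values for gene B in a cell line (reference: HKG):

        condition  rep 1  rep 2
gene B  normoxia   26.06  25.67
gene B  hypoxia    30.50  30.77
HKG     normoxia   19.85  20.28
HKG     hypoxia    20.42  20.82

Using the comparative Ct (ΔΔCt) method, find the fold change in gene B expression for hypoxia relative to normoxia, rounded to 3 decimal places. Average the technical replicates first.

0.054

Mean Ct: gene B normoxia 25.865; gene B hypoxia 30.635; HKG normoxia 20.065; HKG hypoxia 20.620
ΔCt(normoxia) = 25.865 − 20.065 = 5.800
ΔCt(hypoxia) = 30.635 − 20.620 = 10.015
ΔΔCt = 10.015 − 5.800 = 4.215
Fold change = 2^(−4.215) = 0.0538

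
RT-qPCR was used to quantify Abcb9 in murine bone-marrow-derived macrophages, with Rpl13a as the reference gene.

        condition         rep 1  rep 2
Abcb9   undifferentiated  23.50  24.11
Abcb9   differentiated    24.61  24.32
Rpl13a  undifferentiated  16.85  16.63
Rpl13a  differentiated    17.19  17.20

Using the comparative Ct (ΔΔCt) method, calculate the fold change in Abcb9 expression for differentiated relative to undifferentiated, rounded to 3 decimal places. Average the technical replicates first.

0.868

Mean Ct: Abcb9 undifferentiated 23.805; Abcb9 differentiated 24.465; Rpl13a undifferentiated 16.740; Rpl13a differentiated 17.195
ΔCt(undifferentiated) = 23.805 − 16.740 = 7.065
ΔCt(differentiated) = 24.465 − 17.195 = 7.270
ΔΔCt = 7.270 − 7.065 = 0.205
Fold change = 2^(−0.205) = 0.8675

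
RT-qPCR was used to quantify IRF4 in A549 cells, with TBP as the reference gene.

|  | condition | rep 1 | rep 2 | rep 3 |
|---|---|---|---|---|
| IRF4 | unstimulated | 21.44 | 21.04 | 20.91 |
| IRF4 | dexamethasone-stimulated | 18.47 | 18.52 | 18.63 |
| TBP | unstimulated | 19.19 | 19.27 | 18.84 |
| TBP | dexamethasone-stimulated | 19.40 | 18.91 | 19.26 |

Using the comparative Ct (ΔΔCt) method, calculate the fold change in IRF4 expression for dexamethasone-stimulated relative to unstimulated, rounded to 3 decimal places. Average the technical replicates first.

6.409

Mean Ct: IRF4 unstimulated 21.130; IRF4 dexamethasone-stimulated 18.540; TBP unstimulated 19.100; TBP dexamethasone-stimulated 19.190
ΔCt(unstimulated) = 21.130 − 19.100 = 2.030
ΔCt(dexamethasone-stimulated) = 18.540 − 19.190 = -0.650
ΔΔCt = -0.650 − 2.030 = -2.680
Fold change = 2^(−(-2.680)) = 2^2.680 = 6.4086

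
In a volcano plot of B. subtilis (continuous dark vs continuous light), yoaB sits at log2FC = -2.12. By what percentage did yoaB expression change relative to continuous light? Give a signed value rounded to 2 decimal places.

Fold change = 2^(-2.12) = 0.2300
Percent change = (FC − 1) × 100% = (0.2300 − 1) × 100 = -77.00%

-77.00%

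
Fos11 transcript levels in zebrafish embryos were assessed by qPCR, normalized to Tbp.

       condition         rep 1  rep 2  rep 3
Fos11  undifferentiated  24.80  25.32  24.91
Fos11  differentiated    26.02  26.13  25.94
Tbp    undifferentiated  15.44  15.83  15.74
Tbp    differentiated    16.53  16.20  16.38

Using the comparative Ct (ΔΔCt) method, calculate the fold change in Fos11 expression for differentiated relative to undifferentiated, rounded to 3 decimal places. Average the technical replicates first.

0.801

Mean Ct: Fos11 undifferentiated 25.010; Fos11 differentiated 26.030; Tbp undifferentiated 15.670; Tbp differentiated 16.370
ΔCt(undifferentiated) = 25.010 − 15.670 = 9.340
ΔCt(differentiated) = 26.030 − 16.370 = 9.660
ΔΔCt = 9.660 − 9.340 = 0.320
Fold change = 2^(−0.320) = 0.8011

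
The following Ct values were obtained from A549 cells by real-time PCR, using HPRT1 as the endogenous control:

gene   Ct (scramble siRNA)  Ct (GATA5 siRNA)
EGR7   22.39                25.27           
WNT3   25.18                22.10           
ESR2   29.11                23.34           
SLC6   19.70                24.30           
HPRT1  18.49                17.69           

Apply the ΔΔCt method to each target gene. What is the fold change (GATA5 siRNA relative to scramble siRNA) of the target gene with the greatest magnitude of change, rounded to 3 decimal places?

EGR7: ΔΔCt = (25.27−17.69) − (22.39−18.49) = 7.58 − 3.90 = 3.68; fold change = 2^-3.68 = 0.078
WNT3: ΔΔCt = (22.10−17.69) − (25.18−18.49) = 4.41 − 6.69 = -2.28; fold change = 2^2.28 = 4.857
ESR2: ΔΔCt = (23.34−17.69) − (29.11−18.49) = 5.65 − 10.62 = -4.97; fold change = 2^4.97 = 31.341
SLC6: ΔΔCt = (24.30−17.69) − (19.70−18.49) = 6.61 − 1.21 = 5.40; fold change = 2^-5.40 = 0.024
SLC6 has the largest |ΔΔCt| = 5.40.

0.024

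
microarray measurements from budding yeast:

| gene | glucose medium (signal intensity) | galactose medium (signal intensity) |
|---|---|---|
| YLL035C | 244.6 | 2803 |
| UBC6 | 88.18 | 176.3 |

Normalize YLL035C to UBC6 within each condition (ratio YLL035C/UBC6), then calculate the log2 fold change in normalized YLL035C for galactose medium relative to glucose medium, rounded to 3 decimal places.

YLL035C/UBC6 (glucose medium) = 244.6 / 88.18 = 2.7739
YLL035C/UBC6 (galactose medium) = 2803 / 176.3 = 15.899
Fold change = 15.899 / 2.7739 = 5.7317
log2(5.7317) = 2.5190

2.519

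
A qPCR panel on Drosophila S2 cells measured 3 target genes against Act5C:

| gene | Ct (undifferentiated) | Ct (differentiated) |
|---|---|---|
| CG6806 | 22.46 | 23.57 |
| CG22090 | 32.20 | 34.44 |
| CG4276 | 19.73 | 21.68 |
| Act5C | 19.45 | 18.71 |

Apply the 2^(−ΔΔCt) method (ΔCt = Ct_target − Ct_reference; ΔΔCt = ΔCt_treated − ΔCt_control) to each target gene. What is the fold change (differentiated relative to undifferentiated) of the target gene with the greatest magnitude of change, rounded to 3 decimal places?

0.127

CG6806: ΔΔCt = (23.57−18.71) − (22.46−19.45) = 4.86 − 3.01 = 1.85; fold change = 2^-1.85 = 0.277
CG22090: ΔΔCt = (34.44−18.71) − (32.20−19.45) = 15.73 − 12.75 = 2.98; fold change = 2^-2.98 = 0.127
CG4276: ΔΔCt = (21.68−18.71) − (19.73−19.45) = 2.97 − 0.28 = 2.69; fold change = 2^-2.69 = 0.155
CG22090 has the largest |ΔΔCt| = 2.98.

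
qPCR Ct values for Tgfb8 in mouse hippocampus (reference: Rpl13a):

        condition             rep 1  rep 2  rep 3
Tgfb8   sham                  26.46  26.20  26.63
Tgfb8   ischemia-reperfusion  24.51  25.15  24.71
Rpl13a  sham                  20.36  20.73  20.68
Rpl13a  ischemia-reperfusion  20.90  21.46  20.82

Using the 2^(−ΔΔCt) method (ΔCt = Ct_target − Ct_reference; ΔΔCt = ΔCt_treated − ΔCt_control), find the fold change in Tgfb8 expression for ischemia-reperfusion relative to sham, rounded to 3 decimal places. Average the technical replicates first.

4.317

Mean Ct: Tgfb8 sham 26.430; Tgfb8 ischemia-reperfusion 24.790; Rpl13a sham 20.590; Rpl13a ischemia-reperfusion 21.060
ΔCt(sham) = 26.430 − 20.590 = 5.840
ΔCt(ischemia-reperfusion) = 24.790 − 21.060 = 3.730
ΔΔCt = 3.730 − 5.840 = -2.110
Fold change = 2^(−(-2.110)) = 2^2.110 = 4.3169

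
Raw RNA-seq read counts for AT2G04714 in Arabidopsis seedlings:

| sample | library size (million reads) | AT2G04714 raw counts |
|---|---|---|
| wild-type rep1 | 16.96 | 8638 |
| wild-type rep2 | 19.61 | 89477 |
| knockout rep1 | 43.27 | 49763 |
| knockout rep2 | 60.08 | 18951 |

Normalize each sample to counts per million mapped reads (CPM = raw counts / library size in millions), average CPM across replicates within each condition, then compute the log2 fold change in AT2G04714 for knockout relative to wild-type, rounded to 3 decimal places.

-1.791

CPM(wild-type rep1) = 8638 / 16.96 = 509.3160
CPM(wild-type rep2) = 89477 / 19.61 = 4562.8251
CPM(knockout rep1) = 49763 / 43.27 = 1150.0578
CPM(knockout rep2) = 18951 / 60.08 = 315.4294
mean CPM(wild-type) = 2536.0706; mean CPM(knockout) = 732.7436
Fold change = 732.7436 / 2536.0706 = 0.28893
log2(0.28893) = -1.7912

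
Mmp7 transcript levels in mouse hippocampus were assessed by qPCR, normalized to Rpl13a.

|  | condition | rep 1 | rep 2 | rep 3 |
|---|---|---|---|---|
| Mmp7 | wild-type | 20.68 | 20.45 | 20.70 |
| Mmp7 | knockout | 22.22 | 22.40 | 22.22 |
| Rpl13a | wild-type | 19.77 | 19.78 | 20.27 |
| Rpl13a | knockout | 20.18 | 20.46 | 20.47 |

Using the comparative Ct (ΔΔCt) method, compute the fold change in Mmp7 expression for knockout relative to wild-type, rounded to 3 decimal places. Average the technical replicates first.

0.423

Mean Ct: Mmp7 wild-type 20.610; Mmp7 knockout 22.280; Rpl13a wild-type 19.940; Rpl13a knockout 20.370
ΔCt(wild-type) = 20.610 − 19.940 = 0.670
ΔCt(knockout) = 22.280 − 20.370 = 1.910
ΔΔCt = 1.910 − 0.670 = 1.240
Fold change = 2^(−1.240) = 0.4234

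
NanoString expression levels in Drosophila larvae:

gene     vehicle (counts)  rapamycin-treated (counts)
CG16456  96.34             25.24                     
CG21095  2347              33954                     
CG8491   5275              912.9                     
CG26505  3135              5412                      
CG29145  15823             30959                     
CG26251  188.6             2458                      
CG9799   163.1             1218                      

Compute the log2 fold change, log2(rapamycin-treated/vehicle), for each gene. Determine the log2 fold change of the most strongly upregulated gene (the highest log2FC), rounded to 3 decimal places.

log2(25.24/96.34) = -1.932  (CG16456)
log2(33954/2347) = 3.855  (CG21095)
log2(912.9/5275) = -2.531  (CG8491)
log2(5412/3135) = 0.788  (CG26505)
log2(30959/15823) = 0.968  (CG29145)
log2(2458/188.6) = 3.704  (CG26251)
log2(1218/163.1) = 2.901  (CG9799)
CG21095 is most strongly upregulated.

3.855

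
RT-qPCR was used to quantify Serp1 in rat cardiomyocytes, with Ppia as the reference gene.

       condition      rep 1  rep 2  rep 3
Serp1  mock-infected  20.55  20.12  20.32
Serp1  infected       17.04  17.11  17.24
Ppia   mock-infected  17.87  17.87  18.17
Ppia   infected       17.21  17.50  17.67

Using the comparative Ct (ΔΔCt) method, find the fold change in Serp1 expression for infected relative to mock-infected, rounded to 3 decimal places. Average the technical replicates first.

6.453

Mean Ct: Serp1 mock-infected 20.330; Serp1 infected 17.130; Ppia mock-infected 17.970; Ppia infected 17.460
ΔCt(mock-infected) = 20.330 − 17.970 = 2.360
ΔCt(infected) = 17.130 − 17.460 = -0.330
ΔΔCt = -0.330 − 2.360 = -2.690
Fold change = 2^(−(-2.690)) = 2^2.690 = 6.4531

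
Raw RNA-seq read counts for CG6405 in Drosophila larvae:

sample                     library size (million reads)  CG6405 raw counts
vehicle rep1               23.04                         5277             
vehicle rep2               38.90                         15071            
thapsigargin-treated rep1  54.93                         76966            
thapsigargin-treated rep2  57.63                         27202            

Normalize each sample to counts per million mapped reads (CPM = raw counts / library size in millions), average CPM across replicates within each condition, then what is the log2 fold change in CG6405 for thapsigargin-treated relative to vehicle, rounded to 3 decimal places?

1.603

CPM(vehicle rep1) = 5277 / 23.04 = 229.0365
CPM(vehicle rep2) = 15071 / 38.90 = 387.4293
CPM(thapsigargin-treated rep1) = 76966 / 54.93 = 1401.1651
CPM(thapsigargin-treated rep2) = 27202 / 57.63 = 472.0111
mean CPM(vehicle) = 308.2329; mean CPM(thapsigargin-treated) = 936.5881
Fold change = 936.5881 / 308.2329 = 3.03857
log2(3.03857) = 1.6034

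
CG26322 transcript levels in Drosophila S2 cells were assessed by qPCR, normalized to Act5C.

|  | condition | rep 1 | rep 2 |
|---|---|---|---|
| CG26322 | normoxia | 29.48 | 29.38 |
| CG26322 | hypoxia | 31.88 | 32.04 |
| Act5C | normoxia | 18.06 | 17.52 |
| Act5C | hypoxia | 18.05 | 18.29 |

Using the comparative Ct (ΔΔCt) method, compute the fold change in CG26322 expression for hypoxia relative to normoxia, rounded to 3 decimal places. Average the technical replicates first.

Mean Ct: CG26322 normoxia 29.430; CG26322 hypoxia 31.960; Act5C normoxia 17.790; Act5C hypoxia 18.170
ΔCt(normoxia) = 29.430 − 17.790 = 11.640
ΔCt(hypoxia) = 31.960 − 18.170 = 13.790
ΔΔCt = 13.790 − 11.640 = 2.150
Fold change = 2^(−2.150) = 0.2253

0.225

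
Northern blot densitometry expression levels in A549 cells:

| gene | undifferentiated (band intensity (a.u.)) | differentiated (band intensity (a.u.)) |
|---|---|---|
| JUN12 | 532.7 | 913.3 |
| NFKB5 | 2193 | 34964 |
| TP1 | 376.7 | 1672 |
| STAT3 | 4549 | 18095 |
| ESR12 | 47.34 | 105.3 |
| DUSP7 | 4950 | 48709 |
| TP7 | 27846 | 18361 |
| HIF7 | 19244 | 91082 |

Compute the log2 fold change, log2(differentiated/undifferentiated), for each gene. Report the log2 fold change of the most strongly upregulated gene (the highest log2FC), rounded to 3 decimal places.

log2(913.3/532.7) = 0.778  (JUN12)
log2(34964/2193) = 3.995  (NFKB5)
log2(1672/376.7) = 2.150  (TP1)
log2(18095/4549) = 1.992  (STAT3)
log2(105.3/47.34) = 1.153  (ESR12)
log2(48709/4950) = 3.299  (DUSP7)
log2(18361/27846) = -0.601  (TP7)
log2(91082/19244) = 2.243  (HIF7)
NFKB5 is most strongly upregulated.

3.995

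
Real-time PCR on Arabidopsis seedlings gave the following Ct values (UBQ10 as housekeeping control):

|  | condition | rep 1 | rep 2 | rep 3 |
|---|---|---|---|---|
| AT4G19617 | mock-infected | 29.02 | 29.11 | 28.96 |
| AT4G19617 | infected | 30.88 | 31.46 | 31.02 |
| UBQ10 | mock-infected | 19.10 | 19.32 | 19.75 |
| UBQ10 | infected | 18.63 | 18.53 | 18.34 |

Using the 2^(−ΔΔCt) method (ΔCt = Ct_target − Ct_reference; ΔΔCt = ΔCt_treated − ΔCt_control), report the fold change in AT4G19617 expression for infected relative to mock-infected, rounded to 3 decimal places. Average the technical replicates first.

Mean Ct: AT4G19617 mock-infected 29.030; AT4G19617 infected 31.120; UBQ10 mock-infected 19.390; UBQ10 infected 18.500
ΔCt(mock-infected) = 29.030 − 19.390 = 9.640
ΔCt(infected) = 31.120 − 18.500 = 12.620
ΔΔCt = 12.620 − 9.640 = 2.980
Fold change = 2^(−2.980) = 0.1267

0.127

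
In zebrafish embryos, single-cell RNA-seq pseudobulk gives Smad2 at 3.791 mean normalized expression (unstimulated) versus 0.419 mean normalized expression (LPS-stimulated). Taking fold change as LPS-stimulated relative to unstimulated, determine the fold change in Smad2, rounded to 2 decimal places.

Fold change = 0.419 / 3.791 = 0.111
Smad2 is downregulated.

0.11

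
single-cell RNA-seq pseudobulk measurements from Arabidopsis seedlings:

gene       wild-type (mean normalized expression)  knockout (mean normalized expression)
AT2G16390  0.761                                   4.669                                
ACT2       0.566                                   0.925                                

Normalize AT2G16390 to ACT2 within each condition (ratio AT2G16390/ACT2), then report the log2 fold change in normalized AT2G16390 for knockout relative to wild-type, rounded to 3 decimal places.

1.908

AT2G16390/ACT2 (wild-type) = 0.761 / 0.566 = 1.3445
AT2G16390/ACT2 (knockout) = 4.669 / 0.925 = 5.0476
Fold change = 5.0476 / 1.3445 = 3.7542
log2(3.7542) = 1.9085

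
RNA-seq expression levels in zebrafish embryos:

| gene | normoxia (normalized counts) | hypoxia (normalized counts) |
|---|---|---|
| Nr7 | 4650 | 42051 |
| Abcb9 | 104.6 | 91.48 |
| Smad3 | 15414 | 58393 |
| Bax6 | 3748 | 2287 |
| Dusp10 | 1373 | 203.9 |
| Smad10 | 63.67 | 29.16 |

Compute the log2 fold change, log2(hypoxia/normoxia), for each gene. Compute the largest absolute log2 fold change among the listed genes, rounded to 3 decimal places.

3.177

log2(42051/4650) = 3.177  (Nr7)
log2(91.48/104.6) = -0.193  (Abcb9)
log2(58393/15414) = 1.922  (Smad3)
log2(2287/3748) = -0.713  (Bax6)
log2(203.9/1373) = -2.751  (Dusp10)
log2(29.16/63.67) = -1.127  (Smad10)
The largest magnitude belongs to Nr7.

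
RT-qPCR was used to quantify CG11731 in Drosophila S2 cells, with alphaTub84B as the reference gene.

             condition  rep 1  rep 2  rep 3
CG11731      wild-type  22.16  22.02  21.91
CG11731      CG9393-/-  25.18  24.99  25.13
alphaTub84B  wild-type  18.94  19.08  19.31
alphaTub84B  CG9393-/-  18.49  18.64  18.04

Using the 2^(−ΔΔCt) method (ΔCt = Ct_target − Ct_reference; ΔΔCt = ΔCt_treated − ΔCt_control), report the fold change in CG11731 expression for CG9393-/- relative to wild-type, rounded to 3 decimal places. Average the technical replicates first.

0.072

Mean Ct: CG11731 wild-type 22.030; CG11731 CG9393-/- 25.100; alphaTub84B wild-type 19.110; alphaTub84B CG9393-/- 18.390
ΔCt(wild-type) = 22.030 − 19.110 = 2.920
ΔCt(CG9393-/-) = 25.100 − 18.390 = 6.710
ΔΔCt = 6.710 − 2.920 = 3.790
Fold change = 2^(−3.790) = 0.0723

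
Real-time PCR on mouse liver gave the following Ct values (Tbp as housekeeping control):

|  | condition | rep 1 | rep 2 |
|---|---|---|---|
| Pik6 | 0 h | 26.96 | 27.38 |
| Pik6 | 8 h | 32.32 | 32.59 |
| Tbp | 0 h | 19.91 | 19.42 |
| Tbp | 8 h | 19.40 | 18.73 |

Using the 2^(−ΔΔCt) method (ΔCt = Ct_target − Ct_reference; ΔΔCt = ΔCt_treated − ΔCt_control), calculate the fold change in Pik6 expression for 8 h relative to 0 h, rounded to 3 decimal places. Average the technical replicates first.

0.017

Mean Ct: Pik6 0 h 27.170; Pik6 8 h 32.455; Tbp 0 h 19.665; Tbp 8 h 19.065
ΔCt(0 h) = 27.170 − 19.665 = 7.505
ΔCt(8 h) = 32.455 − 19.065 = 13.390
ΔΔCt = 13.390 − 7.505 = 5.885
Fold change = 2^(−5.885) = 0.0169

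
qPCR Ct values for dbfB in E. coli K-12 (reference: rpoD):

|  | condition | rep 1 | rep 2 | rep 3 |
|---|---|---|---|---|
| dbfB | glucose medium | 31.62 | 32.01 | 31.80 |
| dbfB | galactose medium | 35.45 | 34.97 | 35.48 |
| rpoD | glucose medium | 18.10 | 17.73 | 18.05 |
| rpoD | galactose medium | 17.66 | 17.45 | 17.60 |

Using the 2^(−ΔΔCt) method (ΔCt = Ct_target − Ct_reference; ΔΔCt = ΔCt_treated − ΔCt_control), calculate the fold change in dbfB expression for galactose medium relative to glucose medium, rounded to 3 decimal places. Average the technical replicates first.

0.068

Mean Ct: dbfB glucose medium 31.810; dbfB galactose medium 35.300; rpoD glucose medium 17.960; rpoD galactose medium 17.570
ΔCt(glucose medium) = 31.810 − 17.960 = 13.850
ΔCt(galactose medium) = 35.300 − 17.570 = 17.730
ΔΔCt = 17.730 − 13.850 = 3.880
Fold change = 2^(−3.880) = 0.0679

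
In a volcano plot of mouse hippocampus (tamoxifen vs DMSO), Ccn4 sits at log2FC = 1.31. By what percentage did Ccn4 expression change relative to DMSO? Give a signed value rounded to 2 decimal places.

147.94%

Fold change = 2^(1.31) = 2.4794
Percent change = (FC − 1) × 100% = (2.4794 − 1) × 100 = 147.94%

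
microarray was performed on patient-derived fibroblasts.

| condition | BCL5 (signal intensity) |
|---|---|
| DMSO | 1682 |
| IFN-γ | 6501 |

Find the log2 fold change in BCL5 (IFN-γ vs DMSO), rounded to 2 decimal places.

Fold change = 6501 / 1682 = 3.8650
log2(3.8650) = 1.950

1.95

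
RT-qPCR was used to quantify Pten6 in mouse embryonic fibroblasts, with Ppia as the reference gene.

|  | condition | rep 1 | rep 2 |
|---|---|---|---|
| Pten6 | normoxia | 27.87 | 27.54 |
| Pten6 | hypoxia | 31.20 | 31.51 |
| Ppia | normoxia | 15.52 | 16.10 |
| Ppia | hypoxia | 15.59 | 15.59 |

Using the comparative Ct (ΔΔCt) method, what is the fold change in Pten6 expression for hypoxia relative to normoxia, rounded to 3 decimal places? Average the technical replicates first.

0.068

Mean Ct: Pten6 normoxia 27.705; Pten6 hypoxia 31.355; Ppia normoxia 15.810; Ppia hypoxia 15.590
ΔCt(normoxia) = 27.705 − 15.810 = 11.895
ΔCt(hypoxia) = 31.355 − 15.590 = 15.765
ΔΔCt = 15.765 − 11.895 = 3.870
Fold change = 2^(−3.870) = 0.0684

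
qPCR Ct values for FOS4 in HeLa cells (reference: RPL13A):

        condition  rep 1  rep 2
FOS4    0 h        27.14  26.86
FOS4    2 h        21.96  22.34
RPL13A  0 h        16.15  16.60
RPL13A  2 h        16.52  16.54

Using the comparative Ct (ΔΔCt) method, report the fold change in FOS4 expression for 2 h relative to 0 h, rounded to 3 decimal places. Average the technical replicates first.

32.111

Mean Ct: FOS4 0 h 27.000; FOS4 2 h 22.150; RPL13A 0 h 16.375; RPL13A 2 h 16.530
ΔCt(0 h) = 27.000 − 16.375 = 10.625
ΔCt(2 h) = 22.150 − 16.530 = 5.620
ΔΔCt = 5.620 − 10.625 = -5.005
Fold change = 2^(−(-5.005)) = 2^5.005 = 32.1111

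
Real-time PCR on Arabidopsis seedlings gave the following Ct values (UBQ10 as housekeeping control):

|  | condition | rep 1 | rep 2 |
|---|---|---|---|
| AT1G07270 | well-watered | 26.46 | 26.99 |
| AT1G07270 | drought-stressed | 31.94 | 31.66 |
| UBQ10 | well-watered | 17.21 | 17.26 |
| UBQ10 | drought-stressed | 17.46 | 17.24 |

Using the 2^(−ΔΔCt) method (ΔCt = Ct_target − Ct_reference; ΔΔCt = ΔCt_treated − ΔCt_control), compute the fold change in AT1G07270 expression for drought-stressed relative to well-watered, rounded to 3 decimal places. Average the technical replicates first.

0.032

Mean Ct: AT1G07270 well-watered 26.725; AT1G07270 drought-stressed 31.800; UBQ10 well-watered 17.235; UBQ10 drought-stressed 17.350
ΔCt(well-watered) = 26.725 − 17.235 = 9.490
ΔCt(drought-stressed) = 31.800 − 17.350 = 14.450
ΔΔCt = 14.450 − 9.490 = 4.960
Fold change = 2^(−4.960) = 0.0321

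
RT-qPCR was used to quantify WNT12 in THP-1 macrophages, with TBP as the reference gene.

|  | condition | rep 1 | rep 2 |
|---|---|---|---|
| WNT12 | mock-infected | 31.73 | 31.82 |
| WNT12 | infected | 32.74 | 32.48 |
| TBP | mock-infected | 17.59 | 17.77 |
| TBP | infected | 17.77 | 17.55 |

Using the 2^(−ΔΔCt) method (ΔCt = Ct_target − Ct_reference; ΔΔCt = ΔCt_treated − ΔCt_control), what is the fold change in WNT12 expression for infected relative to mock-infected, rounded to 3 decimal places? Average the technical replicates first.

Mean Ct: WNT12 mock-infected 31.775; WNT12 infected 32.610; TBP mock-infected 17.680; TBP infected 17.660
ΔCt(mock-infected) = 31.775 − 17.680 = 14.095
ΔCt(infected) = 32.610 − 17.660 = 14.950
ΔΔCt = 14.950 − 14.095 = 0.855
Fold change = 2^(−0.855) = 0.5529

0.553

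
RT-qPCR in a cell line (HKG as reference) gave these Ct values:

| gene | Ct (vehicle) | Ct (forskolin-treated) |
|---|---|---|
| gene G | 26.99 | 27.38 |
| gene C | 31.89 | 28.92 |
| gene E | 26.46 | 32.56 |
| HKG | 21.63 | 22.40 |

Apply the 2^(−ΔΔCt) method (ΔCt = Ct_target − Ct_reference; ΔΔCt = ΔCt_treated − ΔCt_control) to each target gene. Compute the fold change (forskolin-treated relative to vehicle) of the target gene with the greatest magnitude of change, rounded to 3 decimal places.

gene G: ΔΔCt = (27.38−22.40) − (26.99−21.63) = 4.98 − 5.36 = -0.38; fold change = 2^0.38 = 1.301
gene C: ΔΔCt = (28.92−22.40) − (31.89−21.63) = 6.52 − 10.26 = -3.74; fold change = 2^3.74 = 13.361
gene E: ΔΔCt = (32.56−22.40) − (26.46−21.63) = 10.16 − 4.83 = 5.33; fold change = 2^-5.33 = 0.025
gene E has the largest |ΔΔCt| = 5.33.

0.025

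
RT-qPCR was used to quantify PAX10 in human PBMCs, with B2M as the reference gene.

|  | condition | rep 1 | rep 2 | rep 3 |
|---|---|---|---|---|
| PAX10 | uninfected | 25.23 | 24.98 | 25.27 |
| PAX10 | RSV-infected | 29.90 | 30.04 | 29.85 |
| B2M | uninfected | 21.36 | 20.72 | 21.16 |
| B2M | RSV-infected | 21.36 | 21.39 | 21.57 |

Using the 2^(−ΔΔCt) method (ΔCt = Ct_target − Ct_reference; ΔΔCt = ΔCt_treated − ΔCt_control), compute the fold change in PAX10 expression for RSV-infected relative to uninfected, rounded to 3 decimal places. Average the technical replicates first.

0.047

Mean Ct: PAX10 uninfected 25.160; PAX10 RSV-infected 29.930; B2M uninfected 21.080; B2M RSV-infected 21.440
ΔCt(uninfected) = 25.160 − 21.080 = 4.080
ΔCt(RSV-infected) = 29.930 − 21.440 = 8.490
ΔΔCt = 8.490 − 4.080 = 4.410
Fold change = 2^(−4.410) = 0.0470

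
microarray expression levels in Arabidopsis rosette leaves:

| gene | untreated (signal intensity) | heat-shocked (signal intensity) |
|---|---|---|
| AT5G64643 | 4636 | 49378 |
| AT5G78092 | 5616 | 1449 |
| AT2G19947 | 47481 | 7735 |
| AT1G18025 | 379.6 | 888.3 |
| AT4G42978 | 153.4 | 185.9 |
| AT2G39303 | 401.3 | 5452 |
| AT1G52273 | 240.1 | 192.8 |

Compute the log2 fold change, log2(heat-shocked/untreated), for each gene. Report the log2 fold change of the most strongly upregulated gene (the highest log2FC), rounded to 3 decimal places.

log2(49378/4636) = 3.413  (AT5G64643)
log2(1449/5616) = -1.954  (AT5G78092)
log2(7735/47481) = -2.618  (AT2G19947)
log2(888.3/379.6) = 1.227  (AT1G18025)
log2(185.9/153.4) = 0.277  (AT4G42978)
log2(5452/401.3) = 3.764  (AT2G39303)
log2(192.8/240.1) = -0.317  (AT1G52273)
AT2G39303 is most strongly upregulated.

3.764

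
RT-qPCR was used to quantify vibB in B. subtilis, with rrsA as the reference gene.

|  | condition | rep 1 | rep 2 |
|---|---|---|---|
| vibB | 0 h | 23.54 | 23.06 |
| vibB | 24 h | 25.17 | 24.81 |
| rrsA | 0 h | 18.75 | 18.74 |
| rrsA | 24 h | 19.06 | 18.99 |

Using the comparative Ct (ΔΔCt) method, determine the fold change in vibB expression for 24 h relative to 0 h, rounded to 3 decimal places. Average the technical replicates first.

0.376

Mean Ct: vibB 0 h 23.300; vibB 24 h 24.990; rrsA 0 h 18.745; rrsA 24 h 19.025
ΔCt(0 h) = 23.300 − 18.745 = 4.555
ΔCt(24 h) = 24.990 − 19.025 = 5.965
ΔΔCt = 5.965 − 4.555 = 1.410
Fold change = 2^(−1.410) = 0.3763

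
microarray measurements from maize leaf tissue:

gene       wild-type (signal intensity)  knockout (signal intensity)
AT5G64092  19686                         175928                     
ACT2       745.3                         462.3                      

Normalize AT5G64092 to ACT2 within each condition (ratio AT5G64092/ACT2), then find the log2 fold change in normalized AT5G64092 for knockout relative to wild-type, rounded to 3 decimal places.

AT5G64092/ACT2 (wild-type) = 19686 / 745.3 = 26.414
AT5G64092/ACT2 (knockout) = 175928 / 462.3 = 380.55
Fold change = 380.55 / 26.414 = 14.4074
log2(14.4074) = 3.8487

3.849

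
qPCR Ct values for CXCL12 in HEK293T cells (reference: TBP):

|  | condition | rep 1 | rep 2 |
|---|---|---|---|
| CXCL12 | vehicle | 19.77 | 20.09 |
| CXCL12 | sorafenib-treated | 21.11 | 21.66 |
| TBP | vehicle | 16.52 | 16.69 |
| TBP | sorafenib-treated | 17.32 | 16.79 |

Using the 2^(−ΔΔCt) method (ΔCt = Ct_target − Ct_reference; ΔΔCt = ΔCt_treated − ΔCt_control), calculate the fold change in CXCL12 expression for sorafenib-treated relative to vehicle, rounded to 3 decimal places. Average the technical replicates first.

Mean Ct: CXCL12 vehicle 19.930; CXCL12 sorafenib-treated 21.385; TBP vehicle 16.605; TBP sorafenib-treated 17.055
ΔCt(vehicle) = 19.930 − 16.605 = 3.325
ΔCt(sorafenib-treated) = 21.385 − 17.055 = 4.330
ΔΔCt = 4.330 − 3.325 = 1.005
Fold change = 2^(−1.005) = 0.4983

0.498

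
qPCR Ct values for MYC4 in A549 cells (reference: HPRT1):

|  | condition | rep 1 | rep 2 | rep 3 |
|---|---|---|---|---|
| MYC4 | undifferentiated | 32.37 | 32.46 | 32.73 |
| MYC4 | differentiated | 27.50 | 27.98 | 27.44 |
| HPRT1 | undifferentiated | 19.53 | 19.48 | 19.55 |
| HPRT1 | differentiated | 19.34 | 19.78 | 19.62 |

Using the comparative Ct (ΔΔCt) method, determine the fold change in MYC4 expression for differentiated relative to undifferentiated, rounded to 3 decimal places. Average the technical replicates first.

Mean Ct: MYC4 undifferentiated 32.520; MYC4 differentiated 27.640; HPRT1 undifferentiated 19.520; HPRT1 differentiated 19.580
ΔCt(undifferentiated) = 32.520 − 19.520 = 13.000
ΔCt(differentiated) = 27.640 − 19.580 = 8.060
ΔΔCt = 8.060 − 13.000 = -4.940
Fold change = 2^(−(-4.940)) = 2^4.940 = 30.6965

30.696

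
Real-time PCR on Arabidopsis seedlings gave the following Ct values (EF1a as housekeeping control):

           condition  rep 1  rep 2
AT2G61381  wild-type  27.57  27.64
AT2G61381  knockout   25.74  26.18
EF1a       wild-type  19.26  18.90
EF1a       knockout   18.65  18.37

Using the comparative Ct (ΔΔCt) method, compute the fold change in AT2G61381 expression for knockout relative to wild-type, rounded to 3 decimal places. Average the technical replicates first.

2.107

Mean Ct: AT2G61381 wild-type 27.605; AT2G61381 knockout 25.960; EF1a wild-type 19.080; EF1a knockout 18.510
ΔCt(wild-type) = 27.605 − 19.080 = 8.525
ΔCt(knockout) = 25.960 − 18.510 = 7.450
ΔΔCt = 7.450 − 8.525 = -1.075
Fold change = 2^(−(-1.075)) = 2^1.075 = 2.1067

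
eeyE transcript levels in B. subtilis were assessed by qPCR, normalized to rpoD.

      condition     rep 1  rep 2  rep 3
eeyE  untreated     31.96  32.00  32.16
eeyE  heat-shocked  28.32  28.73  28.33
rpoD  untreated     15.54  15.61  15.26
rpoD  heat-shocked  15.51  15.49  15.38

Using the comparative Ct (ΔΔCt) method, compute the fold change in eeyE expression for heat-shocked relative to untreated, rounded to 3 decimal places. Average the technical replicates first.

Mean Ct: eeyE untreated 32.040; eeyE heat-shocked 28.460; rpoD untreated 15.470; rpoD heat-shocked 15.460
ΔCt(untreated) = 32.040 − 15.470 = 16.570
ΔCt(heat-shocked) = 28.460 − 15.460 = 13.000
ΔΔCt = 13.000 − 16.570 = -3.570
Fold change = 2^(−(-3.570)) = 2^3.570 = 11.8762

11.876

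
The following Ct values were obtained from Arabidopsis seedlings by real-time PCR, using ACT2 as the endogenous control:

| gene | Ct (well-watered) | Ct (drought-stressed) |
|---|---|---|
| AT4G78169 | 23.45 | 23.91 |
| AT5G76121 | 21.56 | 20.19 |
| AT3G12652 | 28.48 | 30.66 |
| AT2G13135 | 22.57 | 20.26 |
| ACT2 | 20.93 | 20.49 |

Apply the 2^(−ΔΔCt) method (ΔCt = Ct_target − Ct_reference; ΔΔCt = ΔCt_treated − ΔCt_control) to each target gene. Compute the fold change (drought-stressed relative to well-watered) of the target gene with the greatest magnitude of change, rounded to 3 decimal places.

0.163

AT4G78169: ΔΔCt = (23.91−20.49) − (23.45−20.93) = 3.42 − 2.52 = 0.90; fold change = 2^-0.90 = 0.536
AT5G76121: ΔΔCt = (20.19−20.49) − (21.56−20.93) = -0.30 − 0.63 = -0.93; fold change = 2^0.93 = 1.905
AT3G12652: ΔΔCt = (30.66−20.49) − (28.48−20.93) = 10.17 − 7.55 = 2.62; fold change = 2^-2.62 = 0.163
AT2G13135: ΔΔCt = (20.26−20.49) − (22.57−20.93) = -0.23 − 1.64 = -1.87; fold change = 2^1.87 = 3.655
AT3G12652 has the largest |ΔΔCt| = 2.62.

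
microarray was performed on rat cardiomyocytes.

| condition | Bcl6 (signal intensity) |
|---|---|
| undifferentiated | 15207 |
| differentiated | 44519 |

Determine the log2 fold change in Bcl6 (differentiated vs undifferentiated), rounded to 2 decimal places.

Fold change = 44519 / 15207 = 2.9275
log2(2.9275) = 1.550

1.55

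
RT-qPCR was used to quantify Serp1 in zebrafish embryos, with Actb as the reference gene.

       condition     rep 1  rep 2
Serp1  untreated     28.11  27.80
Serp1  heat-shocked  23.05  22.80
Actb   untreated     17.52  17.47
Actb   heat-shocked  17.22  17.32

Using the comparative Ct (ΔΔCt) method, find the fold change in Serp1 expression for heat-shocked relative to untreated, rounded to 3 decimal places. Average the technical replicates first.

Mean Ct: Serp1 untreated 27.955; Serp1 heat-shocked 22.925; Actb untreated 17.495; Actb heat-shocked 17.270
ΔCt(untreated) = 27.955 − 17.495 = 10.460
ΔCt(heat-shocked) = 22.925 − 17.270 = 5.655
ΔΔCt = 5.655 − 10.460 = -4.805
Fold change = 2^(−(-4.805)) = 2^4.805 = 27.9543

27.954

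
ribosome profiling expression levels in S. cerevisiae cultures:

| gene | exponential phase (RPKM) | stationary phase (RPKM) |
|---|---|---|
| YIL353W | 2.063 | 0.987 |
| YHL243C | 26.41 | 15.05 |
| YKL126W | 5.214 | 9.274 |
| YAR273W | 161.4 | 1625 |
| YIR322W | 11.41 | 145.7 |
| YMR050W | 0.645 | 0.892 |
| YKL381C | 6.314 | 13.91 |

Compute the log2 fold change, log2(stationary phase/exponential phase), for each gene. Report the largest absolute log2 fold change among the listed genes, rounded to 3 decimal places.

log2(0.987/2.063) = -1.064  (YIL353W)
log2(15.05/26.41) = -0.811  (YHL243C)
log2(9.274/5.214) = 0.831  (YKL126W)
log2(1625/161.4) = 3.332  (YAR273W)
log2(145.7/11.41) = 3.675  (YIR322W)
log2(0.892/0.645) = 0.468  (YMR050W)
log2(13.91/6.314) = 1.139  (YKL381C)
The largest magnitude belongs to YIR322W.

3.675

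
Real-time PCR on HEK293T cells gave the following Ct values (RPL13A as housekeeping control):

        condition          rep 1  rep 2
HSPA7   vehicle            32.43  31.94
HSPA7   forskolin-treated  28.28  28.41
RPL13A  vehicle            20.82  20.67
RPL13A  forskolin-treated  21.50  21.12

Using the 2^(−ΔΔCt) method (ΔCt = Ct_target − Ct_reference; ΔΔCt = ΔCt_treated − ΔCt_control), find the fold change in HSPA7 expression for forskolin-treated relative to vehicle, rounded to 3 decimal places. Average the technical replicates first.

21.185

Mean Ct: HSPA7 vehicle 32.185; HSPA7 forskolin-treated 28.345; RPL13A vehicle 20.745; RPL13A forskolin-treated 21.310
ΔCt(vehicle) = 32.185 − 20.745 = 11.440
ΔCt(forskolin-treated) = 28.345 − 21.310 = 7.035
ΔΔCt = 7.035 − 11.440 = -4.405
Fold change = 2^(−(-4.405)) = 2^4.405 = 21.1854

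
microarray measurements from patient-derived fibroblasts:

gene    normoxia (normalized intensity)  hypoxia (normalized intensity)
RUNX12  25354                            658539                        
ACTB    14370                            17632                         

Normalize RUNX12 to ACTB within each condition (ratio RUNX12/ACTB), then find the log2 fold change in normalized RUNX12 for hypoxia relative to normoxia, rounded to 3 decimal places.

RUNX12/ACTB (normoxia) = 25354 / 14370 = 1.7644
RUNX12/ACTB (hypoxia) = 658539 / 17632 = 37.349
Fold change = 37.349 / 1.7644 = 21.1685
log2(21.1685) = 4.4038

4.404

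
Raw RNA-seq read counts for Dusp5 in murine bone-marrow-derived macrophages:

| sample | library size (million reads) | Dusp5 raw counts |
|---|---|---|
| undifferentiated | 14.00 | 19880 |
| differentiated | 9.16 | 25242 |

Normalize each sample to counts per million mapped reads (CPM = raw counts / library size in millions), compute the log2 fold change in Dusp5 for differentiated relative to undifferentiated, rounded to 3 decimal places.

CPM(undifferentiated) = 19880 / 14.00 = 1420.0000
CPM(differentiated) = 25242 / 9.16 = 2755.6769
Fold change = 2755.6769 / 1420.0000 = 1.94062
log2(1.94062) = 0.9565

0.957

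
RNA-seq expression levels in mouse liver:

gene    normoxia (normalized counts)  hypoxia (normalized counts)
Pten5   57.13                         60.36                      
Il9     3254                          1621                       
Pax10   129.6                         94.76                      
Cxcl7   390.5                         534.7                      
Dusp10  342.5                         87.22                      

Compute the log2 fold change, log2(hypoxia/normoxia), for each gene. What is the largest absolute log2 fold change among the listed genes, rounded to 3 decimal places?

log2(60.36/57.13) = 0.079  (Pten5)
log2(1621/3254) = -1.005  (Il9)
log2(94.76/129.6) = -0.452  (Pax10)
log2(534.7/390.5) = 0.453  (Cxcl7)
log2(87.22/342.5) = -1.973  (Dusp10)
The largest magnitude belongs to Dusp10.

1.973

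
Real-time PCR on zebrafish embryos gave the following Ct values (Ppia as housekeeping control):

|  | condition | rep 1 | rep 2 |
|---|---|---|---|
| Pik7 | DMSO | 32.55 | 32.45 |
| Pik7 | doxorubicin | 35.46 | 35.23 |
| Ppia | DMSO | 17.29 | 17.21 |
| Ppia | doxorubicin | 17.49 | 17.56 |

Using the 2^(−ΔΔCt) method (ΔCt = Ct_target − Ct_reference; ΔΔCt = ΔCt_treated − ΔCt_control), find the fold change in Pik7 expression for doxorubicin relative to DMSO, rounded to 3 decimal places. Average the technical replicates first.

Mean Ct: Pik7 DMSO 32.500; Pik7 doxorubicin 35.345; Ppia DMSO 17.250; Ppia doxorubicin 17.525
ΔCt(DMSO) = 32.500 − 17.250 = 15.250
ΔCt(doxorubicin) = 35.345 − 17.525 = 17.820
ΔΔCt = 17.820 − 15.250 = 2.570
Fold change = 2^(−2.570) = 0.1684

0.168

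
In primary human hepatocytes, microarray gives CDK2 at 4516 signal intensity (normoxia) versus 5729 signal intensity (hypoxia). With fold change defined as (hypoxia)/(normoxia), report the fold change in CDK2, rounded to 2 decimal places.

1.27

Fold change = 5729 / 4516 = 1.269
CDK2 is upregulated.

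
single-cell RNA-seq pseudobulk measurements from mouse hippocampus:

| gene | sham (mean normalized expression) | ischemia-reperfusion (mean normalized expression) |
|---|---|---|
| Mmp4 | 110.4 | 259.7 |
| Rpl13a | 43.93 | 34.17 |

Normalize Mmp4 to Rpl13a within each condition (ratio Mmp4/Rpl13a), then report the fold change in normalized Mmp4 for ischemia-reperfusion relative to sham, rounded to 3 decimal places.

Mmp4/Rpl13a (sham) = 110.4 / 43.93 = 2.5131
Mmp4/Rpl13a (ischemia-reperfusion) = 259.7 / 34.17 = 7.6002
Fold change = 7.6002 / 2.5131 = 3.0243

3.024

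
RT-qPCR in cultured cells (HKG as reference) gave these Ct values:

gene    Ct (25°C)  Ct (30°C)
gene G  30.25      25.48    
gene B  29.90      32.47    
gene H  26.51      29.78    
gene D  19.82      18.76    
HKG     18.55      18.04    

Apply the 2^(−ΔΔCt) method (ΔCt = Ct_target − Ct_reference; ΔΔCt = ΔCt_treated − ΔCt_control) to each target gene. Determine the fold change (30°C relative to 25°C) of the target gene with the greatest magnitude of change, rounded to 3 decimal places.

gene G: ΔΔCt = (25.48−18.04) − (30.25−18.55) = 7.44 − 11.70 = -4.26; fold change = 2^4.26 = 19.160
gene B: ΔΔCt = (32.47−18.04) − (29.90−18.55) = 14.43 − 11.35 = 3.08; fold change = 2^-3.08 = 0.118
gene H: ΔΔCt = (29.78−18.04) − (26.51−18.55) = 11.74 − 7.96 = 3.78; fold change = 2^-3.78 = 0.073
gene D: ΔΔCt = (18.76−18.04) − (19.82−18.55) = 0.72 − 1.27 = -0.55; fold change = 2^0.55 = 1.464
gene G has the largest |ΔΔCt| = 4.26.

19.160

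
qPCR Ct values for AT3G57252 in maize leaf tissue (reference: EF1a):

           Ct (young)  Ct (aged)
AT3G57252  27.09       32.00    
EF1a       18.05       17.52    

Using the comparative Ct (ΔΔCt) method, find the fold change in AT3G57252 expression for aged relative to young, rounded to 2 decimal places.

0.02

ΔCt(young) = 27.090 − 18.050 = 9.040
ΔCt(aged) = 32.000 − 17.520 = 14.480
ΔΔCt = 14.480 − 9.040 = 5.440
Fold change = 2^(−5.440) = 0.023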